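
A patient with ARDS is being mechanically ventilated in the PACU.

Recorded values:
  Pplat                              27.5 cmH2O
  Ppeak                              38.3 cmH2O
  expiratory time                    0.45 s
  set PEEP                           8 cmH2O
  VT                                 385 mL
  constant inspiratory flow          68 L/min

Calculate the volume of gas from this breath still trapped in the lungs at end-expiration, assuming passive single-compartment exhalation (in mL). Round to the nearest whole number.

Flow: 68 L/min ÷ 60 = 1.1333 L/s.
R = (PIP − Pplat)/V̇ = (38.3 − 27.5) / 1.1333 = 10.8/1.1333 = 9.53 cmH2O·s/L.
C = Vt/(Pplat − PEEP) = 385.0 / (27.5 − 8) = 385.0/19.5 = 19.744 mL/cmH2O.
τ = R × C = 9.53 × 0.01974 L/cmH2O = 0.1881 s.
Fraction remaining = e^(−Te/τ) = e^(−0.45/0.1881) = 0.09142.
Trapped volume = 385.0 × 0.09142 = 35.197 mL.

35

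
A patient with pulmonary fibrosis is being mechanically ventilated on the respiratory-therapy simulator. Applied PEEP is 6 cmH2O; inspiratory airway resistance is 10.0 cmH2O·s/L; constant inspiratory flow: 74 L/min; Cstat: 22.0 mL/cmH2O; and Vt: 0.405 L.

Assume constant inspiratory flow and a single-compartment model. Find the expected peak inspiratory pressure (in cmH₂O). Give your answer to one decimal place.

36.7

Flow: 74 L/min ÷ 60 = 1.2333 L/s.
Equation of motion (constant flow): PIP = Vt/C + R·V̇ + PEEP.
PIP = 405/22.0 + 10.0×1.2333 + 6 = 18.409 + 12.333 + 6 = 36.742 cmH2O.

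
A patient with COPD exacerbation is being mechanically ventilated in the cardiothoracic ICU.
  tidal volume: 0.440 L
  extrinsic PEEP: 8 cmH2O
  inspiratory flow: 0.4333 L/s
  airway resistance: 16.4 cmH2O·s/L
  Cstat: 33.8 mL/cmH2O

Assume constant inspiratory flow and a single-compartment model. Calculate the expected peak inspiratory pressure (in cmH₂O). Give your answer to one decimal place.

28.1

Equation of motion (constant flow): PIP = Vt/C + R·V̇ + PEEP.
PIP = 440/33.8 + 16.4×0.4333 + 8 = 13.018 + 7.106 + 8 = 28.124 cmH2O.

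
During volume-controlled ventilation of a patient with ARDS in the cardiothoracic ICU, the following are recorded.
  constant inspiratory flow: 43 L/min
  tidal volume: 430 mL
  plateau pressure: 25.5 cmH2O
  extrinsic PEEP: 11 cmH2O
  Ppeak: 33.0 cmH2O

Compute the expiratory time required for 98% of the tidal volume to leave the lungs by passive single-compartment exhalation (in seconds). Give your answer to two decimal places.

1.21

Flow: 43 L/min ÷ 60 = 0.7167 L/s.
R = (PIP − Pplat)/V̇ = (33.0 − 25.5) / 0.7167 = 7.5/0.7167 = 10.465 cmH2O·s/L.
C = Vt/(Pplat − PEEP) = 430.0 / (25.5 − 11) = 430.0/14.5 = 29.655 mL/cmH2O.
τ = R × C = 10.465 × 0.02966 L/cmH2O = 0.3104 s.
t = −τ·ln(1 − 0.98) = −0.3104·ln(0.02) = 1.214 s.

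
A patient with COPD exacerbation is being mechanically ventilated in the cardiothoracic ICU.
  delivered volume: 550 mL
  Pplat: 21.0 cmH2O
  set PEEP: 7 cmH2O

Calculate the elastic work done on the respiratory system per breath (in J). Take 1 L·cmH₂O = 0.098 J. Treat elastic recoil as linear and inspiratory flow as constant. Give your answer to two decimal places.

Elastic work ≈ ½ × (Pplat − PEEP) × Vt = 0.5 × (21.0 − 7) × 0.550 L = 0.5 × 14.0 × 0.550 = 3.85 L·cmH2O.
× 0.098 J/(L·cmH2O) → 0.3773 J.

0.38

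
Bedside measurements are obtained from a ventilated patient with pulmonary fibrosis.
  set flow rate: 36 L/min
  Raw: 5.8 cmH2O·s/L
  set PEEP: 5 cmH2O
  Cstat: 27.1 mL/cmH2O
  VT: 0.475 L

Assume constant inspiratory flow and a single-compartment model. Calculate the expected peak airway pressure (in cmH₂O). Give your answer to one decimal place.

26.0

Flow: 36 L/min ÷ 60 = 0.6 L/s.
Equation of motion (constant flow): PIP = Vt/C + R·V̇ + PEEP.
PIP = 475/27.1 + 5.8×0.6 + 5 = 17.528 + 3.48 + 5 = 26.008 cmH2O.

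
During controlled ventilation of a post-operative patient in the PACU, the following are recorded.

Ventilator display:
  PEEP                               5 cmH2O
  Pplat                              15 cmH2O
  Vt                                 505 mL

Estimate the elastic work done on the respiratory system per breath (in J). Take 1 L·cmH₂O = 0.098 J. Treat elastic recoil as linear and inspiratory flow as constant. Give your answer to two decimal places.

Elastic work ≈ ½ × (Pplat − PEEP) × Vt = 0.5 × (15 − 5) × 0.505 L = 0.5 × 10.0 × 0.505 = 2.525 L·cmH2O.
× 0.098 J/(L·cmH2O) → 0.2475 J.

0.25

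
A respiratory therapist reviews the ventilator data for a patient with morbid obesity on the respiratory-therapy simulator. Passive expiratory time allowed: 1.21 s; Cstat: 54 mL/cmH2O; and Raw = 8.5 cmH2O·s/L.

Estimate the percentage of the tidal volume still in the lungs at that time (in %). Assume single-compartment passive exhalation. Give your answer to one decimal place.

τ = R × C = 8.5 × 54 mL/cmH2O = 8.5 × 0.054 L/cmH2O = 0.459 s.
Passive exhalation: V(t)/V₀ = e^(−t/τ) = e^(−1.21/0.459) = 0.07164.
Fraction remaining = 0.07164 → 7.164%.

7.2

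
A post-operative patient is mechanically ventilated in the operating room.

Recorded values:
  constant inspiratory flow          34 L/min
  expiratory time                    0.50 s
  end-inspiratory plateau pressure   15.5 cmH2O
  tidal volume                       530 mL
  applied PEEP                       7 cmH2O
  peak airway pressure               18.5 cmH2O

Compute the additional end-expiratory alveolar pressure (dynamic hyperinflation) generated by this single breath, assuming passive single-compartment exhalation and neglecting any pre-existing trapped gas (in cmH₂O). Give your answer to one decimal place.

1.9

Flow: 34 L/min ÷ 60 = 0.5667 L/s.
R = (PIP − Pplat)/V̇ = (18.5 − 15.5) / 0.5667 = 3.0/0.5667 = 5.294 cmH2O·s/L.
C = Vt/(Pplat − PEEP) = 530.0 / (15.5 − 7) = 530.0/8.5 = 62.353 mL/cmH2O.
τ = R × C = 5.294 × 0.06235 L/cmH2O = 0.3301 s.
Fraction remaining = e^(−Te/τ) = e^(−0.50/0.3301) = 0.2199; trapped volume = 530.0 × 0.2199 = 116.55 mL.
Additional alveolar pressure from trapping ≈ V_trapped / C = 116.55 / 62.353 = 1.869 cmH2O.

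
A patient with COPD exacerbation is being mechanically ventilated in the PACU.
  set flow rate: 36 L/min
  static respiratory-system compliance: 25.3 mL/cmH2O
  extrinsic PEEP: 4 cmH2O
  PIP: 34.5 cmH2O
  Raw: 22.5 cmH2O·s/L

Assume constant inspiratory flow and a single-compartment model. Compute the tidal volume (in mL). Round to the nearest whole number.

Flow: 36 L/min ÷ 60 = 0.6 L/s.
Equation of motion (constant flow): PIP = Vt/C + R·V̇ + PEEP.
Vt/C = PIP − R·V̇ − PEEP = 34.5 − 13.5 − 4 = 17.0 cmH2O.
Vt = C × 17.0 = 25.3 × 17.0 = 430.1 mL.

430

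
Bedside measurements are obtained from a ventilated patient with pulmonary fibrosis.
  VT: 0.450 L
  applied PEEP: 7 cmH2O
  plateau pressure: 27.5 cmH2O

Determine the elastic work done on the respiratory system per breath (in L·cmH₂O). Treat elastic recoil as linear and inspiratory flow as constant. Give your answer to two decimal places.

4.61

Elastic work ≈ ½ × (Pplat − PEEP) × Vt = 0.5 × (27.5 − 7) × 0.450 L = 0.5 × 20.5 × 0.450 = 4.613 L·cmH2O.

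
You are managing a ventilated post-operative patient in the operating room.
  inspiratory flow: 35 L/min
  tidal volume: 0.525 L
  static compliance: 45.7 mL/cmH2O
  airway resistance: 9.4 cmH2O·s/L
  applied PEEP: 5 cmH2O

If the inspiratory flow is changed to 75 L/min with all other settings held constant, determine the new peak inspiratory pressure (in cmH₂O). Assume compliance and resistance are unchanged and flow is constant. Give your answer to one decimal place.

Flow: 35 L/min ÷ 60 = 0.5833 L/s.
New flow: 75 L/min ÷ 60 = 1.25 L/s.
PIP = Vt/C + R·V̇ + PEEP (constant-flow equation of motion).
Only the resistive term changes: ΔPIP = R × ΔV̇ = 9.4 × (1.25 − 0.5833) = 9.4 × 0.6667 = 6.267 cmH2O.
Original PIP = 525/45.7 + 9.4×0.5833 + 5 = 21.971 cmH2O; new PIP = 21.971 + (6.267) = 28.238 cmH2O.

28.2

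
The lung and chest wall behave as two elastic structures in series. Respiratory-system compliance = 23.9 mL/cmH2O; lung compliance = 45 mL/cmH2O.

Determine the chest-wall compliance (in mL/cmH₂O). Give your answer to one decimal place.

51.0

1/Ccw = 1/Crs − 1/CL.
1/Ccw = 1/23.9 − 1/45 = 0.01962.
Ccw = 50.968 mL/cmH2O.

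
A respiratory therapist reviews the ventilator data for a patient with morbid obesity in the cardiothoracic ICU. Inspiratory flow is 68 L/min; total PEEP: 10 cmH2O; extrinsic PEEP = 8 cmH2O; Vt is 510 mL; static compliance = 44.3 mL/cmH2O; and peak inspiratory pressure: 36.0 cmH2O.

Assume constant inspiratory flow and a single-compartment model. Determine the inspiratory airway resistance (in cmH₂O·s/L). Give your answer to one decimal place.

Flow: 68 L/min ÷ 60 = 1.1333 L/s.
Total PEEP = 10 cmH2O (set 8 + intrinsic 2); this is the baseline alveolar pressure.
Equation of motion (constant flow): PIP = Vt/C + R·V̇ + PEEP.
R·V̇ = PIP − Vt/C − PEEP = 36.0 − 510/44.3 − 10 = 36.0 − 11.512 − 10 = 14.488 cmH2O.
R = 14.488 / 1.1333 = 12.784 cmH2O·s/L.

12.8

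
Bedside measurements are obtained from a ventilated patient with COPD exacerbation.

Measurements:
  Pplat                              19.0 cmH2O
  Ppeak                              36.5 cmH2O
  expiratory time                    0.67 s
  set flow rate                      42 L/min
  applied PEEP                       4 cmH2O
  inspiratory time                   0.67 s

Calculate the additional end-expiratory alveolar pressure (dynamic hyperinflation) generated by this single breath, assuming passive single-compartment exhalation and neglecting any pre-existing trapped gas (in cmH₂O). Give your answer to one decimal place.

Flow: 42 L/min ÷ 60 = 0.7 L/s.
Vt = flow × Ti = 0.7 L/s × 0.67 s × 1000 mL/L = 469.0 mL.
R = (PIP − Pplat)/V̇ = (36.5 − 19.0) / 0.7 = 17.5/0.7 = 25.0 cmH2O·s/L.
C = Vt/(Pplat − PEEP) = 469.0 / (19.0 − 4) = 469.0/15.0 = 31.267 mL/cmH2O.
τ = R × C = 25.0 × 0.03127 L/cmH2O = 0.7818 s.
Fraction remaining = e^(−Te/τ) = e^(−0.67/0.7818) = 0.4244; trapped volume = 469.0 × 0.4244 = 199.04 mL.
Additional alveolar pressure from trapping ≈ V_trapped / C = 199.04 / 31.267 = 6.366 cmH2O.

6.4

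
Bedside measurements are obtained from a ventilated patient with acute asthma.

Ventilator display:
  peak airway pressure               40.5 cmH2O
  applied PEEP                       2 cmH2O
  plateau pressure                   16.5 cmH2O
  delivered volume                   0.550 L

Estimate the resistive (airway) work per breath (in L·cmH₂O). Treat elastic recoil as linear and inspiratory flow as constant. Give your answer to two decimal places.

With constant inspiratory flow the resistive pressure is constant at PIP − Pplat = 40.5 − 16.5 = 24.0 cmH2O, so resistive work = 24.0 × 0.550 = 13.2 L·cmH2O.

13.20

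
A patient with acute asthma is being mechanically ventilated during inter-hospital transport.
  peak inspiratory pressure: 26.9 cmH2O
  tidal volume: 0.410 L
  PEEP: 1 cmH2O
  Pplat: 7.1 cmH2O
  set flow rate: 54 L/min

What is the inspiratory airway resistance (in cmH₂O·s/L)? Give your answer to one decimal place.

22.0

Flow: 54 L/min ÷ 60 = 0.9 L/s.
Raw = (PIP − Pplat) / flow = (26.9 − 7.1) / 0.9 = 19.8 / 0.9 = 22.0 cmH2O·s/L.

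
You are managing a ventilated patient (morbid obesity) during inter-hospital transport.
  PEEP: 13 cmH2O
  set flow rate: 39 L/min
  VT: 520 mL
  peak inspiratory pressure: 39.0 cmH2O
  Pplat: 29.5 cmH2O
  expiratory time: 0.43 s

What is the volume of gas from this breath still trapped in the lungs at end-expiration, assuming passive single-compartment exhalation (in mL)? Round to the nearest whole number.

204

Flow: 39 L/min ÷ 60 = 0.65 L/s.
R = (PIP − Pplat)/V̇ = (39.0 − 29.5) / 0.65 = 9.5/0.65 = 14.615 cmH2O·s/L.
C = Vt/(Pplat − PEEP) = 520.0 / (29.5 − 13) = 520.0/16.5 = 31.515 mL/cmH2O.
τ = R × C = 14.615 × 0.03152 L/cmH2O = 0.4607 s.
Fraction remaining = e^(−Te/τ) = e^(−0.43/0.4607) = 0.3932.
Trapped volume = 520.0 × 0.3932 = 204.46 mL.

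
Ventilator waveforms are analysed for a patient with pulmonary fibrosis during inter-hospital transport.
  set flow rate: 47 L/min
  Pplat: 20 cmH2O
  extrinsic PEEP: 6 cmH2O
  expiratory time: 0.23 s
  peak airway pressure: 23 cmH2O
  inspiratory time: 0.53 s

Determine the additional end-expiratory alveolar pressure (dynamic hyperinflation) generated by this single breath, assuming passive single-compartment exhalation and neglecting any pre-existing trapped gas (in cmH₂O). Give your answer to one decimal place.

Flow: 47 L/min ÷ 60 = 0.7833 L/s.
Vt = flow × Ti = 0.7833 L/s × 0.53 s × 1000 mL/L = 415.15 mL.
R = (PIP − Pplat)/V̇ = (23 − 20) / 0.7833 = 3.0/0.7833 = 3.83 cmH2O·s/L.
C = Vt/(Pplat − PEEP) = 415.15 / (20 − 6) = 415.15/14.0 = 29.654 mL/cmH2O.
τ = R × C = 3.83 × 0.02965 L/cmH2O = 0.1136 s.
Fraction remaining = e^(−Te/τ) = e^(−0.23/0.1136) = 0.132; trapped volume = 415.15 × 0.132 = 54.8 mL.
Additional alveolar pressure from trapping ≈ V_trapped / C = 54.8 / 29.654 = 1.848 cmH2O.

1.8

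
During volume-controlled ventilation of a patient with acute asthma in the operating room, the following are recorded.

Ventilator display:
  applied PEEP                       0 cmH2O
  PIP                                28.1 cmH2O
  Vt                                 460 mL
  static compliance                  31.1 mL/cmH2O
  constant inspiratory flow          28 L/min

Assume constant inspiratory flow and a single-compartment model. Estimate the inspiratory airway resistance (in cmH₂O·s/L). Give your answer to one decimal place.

28.5

Flow: 28 L/min ÷ 60 = 0.4667 L/s.
Equation of motion (constant flow): PIP = Vt/C + R·V̇ + PEEP.
R·V̇ = PIP − Vt/C − PEEP = 28.1 − 460/31.1 − 0 = 28.1 − 14.791 − 0 = 13.309 cmH2O.
R = 13.309 / 0.4667 = 28.517 cmH2O·s/L.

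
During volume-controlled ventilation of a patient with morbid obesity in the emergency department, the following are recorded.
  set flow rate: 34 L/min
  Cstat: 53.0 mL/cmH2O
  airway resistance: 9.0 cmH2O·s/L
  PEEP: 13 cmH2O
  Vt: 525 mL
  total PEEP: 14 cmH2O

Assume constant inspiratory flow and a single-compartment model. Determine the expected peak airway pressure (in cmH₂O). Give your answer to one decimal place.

Flow: 34 L/min ÷ 60 = 0.5667 L/s.
Total PEEP = 14 cmH2O (set 13 + intrinsic 1); this is the baseline alveolar pressure.
Equation of motion (constant flow): PIP = Vt/C + R·V̇ + PEEP.
PIP = 525/53.0 + 9.0×0.5667 + 14 = 9.906 + 5.1 + 14 = 29.006 cmH2O.

29.0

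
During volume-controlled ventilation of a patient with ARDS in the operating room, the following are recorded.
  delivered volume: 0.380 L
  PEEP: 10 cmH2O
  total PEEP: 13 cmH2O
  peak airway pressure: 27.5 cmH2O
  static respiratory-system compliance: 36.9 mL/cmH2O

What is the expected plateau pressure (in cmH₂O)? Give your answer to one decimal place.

23.3

End-expiratory occlusion gives total PEEP = 13 cmH2O (intrinsic PEEP = 13 − 10 = 3). Use total PEEP for the elastic gradient.
Pplat = PEEPtotal + Vt / Cstat = 13 + 380 / 36.9 = 13 + 10.298 = 23.298 cmH2O.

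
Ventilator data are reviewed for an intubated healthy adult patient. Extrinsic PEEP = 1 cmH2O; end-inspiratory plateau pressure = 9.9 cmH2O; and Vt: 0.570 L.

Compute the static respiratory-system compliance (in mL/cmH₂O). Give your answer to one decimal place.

64.0

Cstat = Vt / (Pplat − PEEP) = 570 / (9.9 − 1) = 570 / 8.9 = 64.045 mL/cmH2O.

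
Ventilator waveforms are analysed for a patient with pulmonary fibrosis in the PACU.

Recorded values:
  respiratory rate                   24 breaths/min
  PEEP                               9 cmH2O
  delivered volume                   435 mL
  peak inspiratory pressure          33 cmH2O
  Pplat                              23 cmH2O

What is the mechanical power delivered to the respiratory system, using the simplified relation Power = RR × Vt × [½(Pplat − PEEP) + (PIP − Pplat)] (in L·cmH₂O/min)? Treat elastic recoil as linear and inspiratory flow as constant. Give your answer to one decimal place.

Per-breath work = Vt × [½(Pplat−PEEP) + (PIP−Pplat)] = 0.435 × [0.5×14.0 + 10.0] = 0.435 × 17.0 = 7.395 L·cmH2O.
Power = 24 × 7.395 = 177.48 L·cmH2O/min.

177.5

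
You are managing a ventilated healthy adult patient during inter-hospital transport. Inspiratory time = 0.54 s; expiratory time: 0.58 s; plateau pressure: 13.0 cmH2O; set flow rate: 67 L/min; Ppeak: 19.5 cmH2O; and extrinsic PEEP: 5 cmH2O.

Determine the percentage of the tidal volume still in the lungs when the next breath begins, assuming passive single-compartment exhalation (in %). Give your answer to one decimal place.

Flow: 67 L/min ÷ 60 = 1.1167 L/s.
Vt = flow × Ti = 1.1167 L/s × 0.54 s × 1000 mL/L = 603.02 mL.
R = (PIP − Pplat)/V̇ = (19.5 − 13.0) / 1.1167 = 6.5/1.1167 = 5.821 cmH2O·s/L.
C = Vt/(Pplat − PEEP) = 603.02 / (13.0 − 5) = 603.02/8.0 = 75.378 mL/cmH2O.
τ = R × C = 5.821 × 0.07538 L/cmH2O = 0.4388 s.
Fraction remaining at end-expiration = e^(−Te/τ) = e^(−0.58/0.4388) = 0.2667 → 26.67%.

26.7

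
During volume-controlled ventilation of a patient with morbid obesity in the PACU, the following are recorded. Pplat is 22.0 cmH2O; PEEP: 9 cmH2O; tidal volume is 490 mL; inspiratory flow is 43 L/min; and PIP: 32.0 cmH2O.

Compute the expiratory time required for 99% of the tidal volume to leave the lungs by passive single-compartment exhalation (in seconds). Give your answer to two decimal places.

2.42

Flow: 43 L/min ÷ 60 = 0.7167 L/s.
R = (PIP − Pplat)/V̇ = (32.0 − 22.0) / 0.7167 = 10.0/0.7167 = 13.953 cmH2O·s/L.
C = Vt/(Pplat − PEEP) = 490.0 / (22.0 − 9) = 490.0/13.0 = 37.692 mL/cmH2O.
τ = R × C = 13.953 × 0.03769 L/cmH2O = 0.5259 s.
t = −τ·ln(1 − 0.99) = −0.5259·ln(0.01) = 2.422 s.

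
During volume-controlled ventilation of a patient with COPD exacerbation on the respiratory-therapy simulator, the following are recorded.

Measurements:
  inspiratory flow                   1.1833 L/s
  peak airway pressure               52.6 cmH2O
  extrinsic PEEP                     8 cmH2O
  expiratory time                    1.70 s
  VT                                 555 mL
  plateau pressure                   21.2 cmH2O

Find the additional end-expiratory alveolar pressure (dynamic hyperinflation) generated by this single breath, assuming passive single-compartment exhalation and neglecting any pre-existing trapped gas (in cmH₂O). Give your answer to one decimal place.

2.9

R = (PIP − Pplat)/V̇ = (52.6 − 21.2) / 1.1833 = 31.4/1.1833 = 26.536 cmH2O·s/L.
C = Vt/(Pplat − PEEP) = 555.0 / (21.2 − 8) = 555.0/13.2 = 42.045 mL/cmH2O.
τ = R × C = 26.536 × 0.04205 L/cmH2O = 1.116 s.
Fraction remaining = e^(−Te/τ) = e^(−1.70/1.116) = 0.218; trapped volume = 555.0 × 0.218 = 120.99 mL.
Additional alveolar pressure from trapping ≈ V_trapped / C = 120.99 / 42.045 = 2.878 cmH2O.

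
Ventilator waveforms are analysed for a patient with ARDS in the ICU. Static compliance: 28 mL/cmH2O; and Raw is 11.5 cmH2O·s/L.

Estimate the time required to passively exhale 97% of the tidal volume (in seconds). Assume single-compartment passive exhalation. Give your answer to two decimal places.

1.13

τ = R × C = 11.5 × 28 mL/cmH2O = 11.5 × 0.028 L/cmH2O = 0.322 s.
Exhaled fraction f = 1 − e^(−t/τ) → t = −τ·ln(1 − f) = −0.322·ln(0.03) = 1.129 s.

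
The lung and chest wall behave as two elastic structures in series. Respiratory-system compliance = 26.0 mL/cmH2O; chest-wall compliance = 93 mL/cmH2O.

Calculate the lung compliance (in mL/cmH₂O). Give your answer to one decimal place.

36.1

1/CL = 1/Crs − 1/Ccw.
1/CL = 1/26.0 − 1/93 = 0.02771.
CL = 36.088 mL/cmH2O.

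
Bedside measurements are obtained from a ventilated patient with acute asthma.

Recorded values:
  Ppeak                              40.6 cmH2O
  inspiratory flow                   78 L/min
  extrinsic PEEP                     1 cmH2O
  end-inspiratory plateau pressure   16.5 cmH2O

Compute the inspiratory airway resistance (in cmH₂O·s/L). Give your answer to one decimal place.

18.5

Flow: 78 L/min ÷ 60 = 1.3 L/s.
Raw = (PIP − Pplat) / flow = (40.6 − 16.5) / 1.3 = 24.1 / 1.3 = 18.538 cmH2O·s/L.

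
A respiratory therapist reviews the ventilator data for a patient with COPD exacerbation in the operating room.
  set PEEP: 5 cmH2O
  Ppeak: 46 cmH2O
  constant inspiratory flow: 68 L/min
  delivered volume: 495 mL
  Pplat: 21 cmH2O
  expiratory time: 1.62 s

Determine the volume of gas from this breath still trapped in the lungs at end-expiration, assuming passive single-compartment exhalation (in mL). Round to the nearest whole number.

46

Flow: 68 L/min ÷ 60 = 1.1333 L/s.
R = (PIP − Pplat)/V̇ = (46 − 21) / 1.1333 = 25.0/1.1333 = 22.059 cmH2O·s/L.
C = Vt/(Pplat − PEEP) = 495.0 / (21 − 5) = 495.0/16.0 = 30.938 mL/cmH2O.
τ = R × C = 22.059 × 0.03094 L/cmH2O = 0.6825 s.
Fraction remaining = e^(−Te/τ) = e^(−1.62/0.6825) = 0.09314.
Trapped volume = 495.0 × 0.09314 = 46.104 mL.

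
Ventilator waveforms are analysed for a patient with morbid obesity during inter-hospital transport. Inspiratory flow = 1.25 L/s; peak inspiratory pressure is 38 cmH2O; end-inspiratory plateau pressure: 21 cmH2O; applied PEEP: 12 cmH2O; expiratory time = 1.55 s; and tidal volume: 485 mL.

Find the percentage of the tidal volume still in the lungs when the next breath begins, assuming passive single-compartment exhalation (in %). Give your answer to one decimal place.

12.1

R = (PIP − Pplat)/V̇ = (38 − 21) / 1.25 = 17.0/1.25 = 13.6 cmH2O·s/L.
C = Vt/(Pplat − PEEP) = 485.0 / (21 − 12) = 485.0/9.0 = 53.889 mL/cmH2O.
τ = R × C = 13.6 × 0.05389 L/cmH2O = 0.7329 s.
Fraction remaining at end-expiration = e^(−Te/τ) = e^(−1.55/0.7329) = 0.1206 → 12.06%.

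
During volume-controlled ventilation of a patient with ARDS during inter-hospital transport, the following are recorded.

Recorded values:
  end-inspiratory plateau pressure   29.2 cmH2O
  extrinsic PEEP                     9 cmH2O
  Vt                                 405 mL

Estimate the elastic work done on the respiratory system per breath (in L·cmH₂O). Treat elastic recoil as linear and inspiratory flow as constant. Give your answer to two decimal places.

4.09

Elastic work ≈ ½ × (Pplat − PEEP) × Vt = 0.5 × (29.2 − 9) × 0.405 L = 0.5 × 20.2 × 0.405 = 4.091 L·cmH2O.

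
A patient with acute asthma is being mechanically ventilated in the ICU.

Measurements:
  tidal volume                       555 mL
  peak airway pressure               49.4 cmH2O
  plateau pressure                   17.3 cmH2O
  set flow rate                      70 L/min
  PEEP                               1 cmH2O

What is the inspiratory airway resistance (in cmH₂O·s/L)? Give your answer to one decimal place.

Flow: 70 L/min ÷ 60 = 1.1667 L/s.
Raw = (PIP − Pplat) / flow = (49.4 − 17.3) / 1.1667 = 32.1 / 1.1667 = 27.513 cmH2O·s/L.

27.5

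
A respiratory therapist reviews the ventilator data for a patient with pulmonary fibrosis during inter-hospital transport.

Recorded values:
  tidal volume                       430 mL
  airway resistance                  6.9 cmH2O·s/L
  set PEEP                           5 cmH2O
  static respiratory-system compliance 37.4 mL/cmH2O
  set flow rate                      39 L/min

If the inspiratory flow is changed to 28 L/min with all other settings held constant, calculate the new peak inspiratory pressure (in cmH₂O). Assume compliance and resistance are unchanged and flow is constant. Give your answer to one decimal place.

Flow: 39 L/min ÷ 60 = 0.65 L/s.
New flow: 28 L/min ÷ 60 = 0.4667 L/s.
PIP = Vt/C + R·V̇ + PEEP (constant-flow equation of motion).
Only the resistive term changes: ΔPIP = R × ΔV̇ = 6.9 × (0.4667 − 0.65) = 6.9 × -0.1833 = -1.265 cmH2O.
Original PIP = 430/37.4 + 6.9×0.65 + 5 = 20.982 cmH2O; new PIP = 20.982 + (-1.265) = 19.717 cmH2O.

19.7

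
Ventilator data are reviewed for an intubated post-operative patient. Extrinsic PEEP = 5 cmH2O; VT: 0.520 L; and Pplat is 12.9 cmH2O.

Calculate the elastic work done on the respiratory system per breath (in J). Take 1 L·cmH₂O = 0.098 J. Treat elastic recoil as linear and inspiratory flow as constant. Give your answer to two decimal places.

0.20

Elastic work ≈ ½ × (Pplat − PEEP) × Vt = 0.5 × (12.9 − 5) × 0.520 L = 0.5 × 7.9 × 0.520 = 2.054 L·cmH2O.
× 0.098 J/(L·cmH2O) → 0.2013 J.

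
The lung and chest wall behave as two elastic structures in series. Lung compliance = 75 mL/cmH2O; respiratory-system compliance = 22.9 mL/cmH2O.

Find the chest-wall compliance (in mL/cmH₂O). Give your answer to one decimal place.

1/Ccw = 1/Crs − 1/CL.
1/Ccw = 1/22.9 − 1/75 = 0.03033.
Ccw = 32.971 mL/cmH2O.

33.0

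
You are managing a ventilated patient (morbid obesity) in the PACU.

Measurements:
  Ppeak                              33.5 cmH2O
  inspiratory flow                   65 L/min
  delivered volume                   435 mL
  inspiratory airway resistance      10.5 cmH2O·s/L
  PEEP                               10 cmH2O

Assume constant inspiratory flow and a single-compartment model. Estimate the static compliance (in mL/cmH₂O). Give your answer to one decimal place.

Flow: 65 L/min ÷ 60 = 1.0833 L/s.
Equation of motion (constant flow): PIP = Vt/C + R·V̇ + PEEP.
Vt/C = PIP − R·V̇ − PEEP = 33.5 − 10.5×1.0833 − 10 = 33.5 − 11.375 − 10 = 12.125 cmH2O.
C = Vt / 12.125 = 435 / 12.125 = 35.876 mL/cmH2O.

35.9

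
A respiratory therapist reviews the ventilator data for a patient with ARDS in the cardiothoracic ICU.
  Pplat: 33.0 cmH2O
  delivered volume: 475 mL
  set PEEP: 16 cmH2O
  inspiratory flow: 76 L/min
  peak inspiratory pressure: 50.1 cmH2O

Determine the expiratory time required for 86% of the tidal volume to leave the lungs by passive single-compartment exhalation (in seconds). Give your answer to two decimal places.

Flow: 76 L/min ÷ 60 = 1.2667 L/s.
R = (PIP − Pplat)/V̇ = (50.1 − 33.0) / 1.2667 = 17.1/1.2667 = 13.5 cmH2O·s/L.
C = Vt/(Pplat − PEEP) = 475.0 / (33.0 − 16) = 475.0/17.0 = 27.941 mL/cmH2O.
τ = R × C = 13.5 × 0.02794 L/cmH2O = 0.3772 s.
t = −τ·ln(1 − 0.86) = −0.3772·ln(0.14) = 0.7416 s.

0.74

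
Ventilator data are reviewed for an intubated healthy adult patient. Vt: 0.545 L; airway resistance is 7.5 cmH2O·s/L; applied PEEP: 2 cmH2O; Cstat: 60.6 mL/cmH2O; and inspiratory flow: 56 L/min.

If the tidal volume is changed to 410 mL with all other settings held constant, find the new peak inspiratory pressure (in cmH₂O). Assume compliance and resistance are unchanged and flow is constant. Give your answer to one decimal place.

15.8

Flow: 56 L/min ÷ 60 = 0.9333 L/s.
PIP = Vt/C + R·V̇ + PEEP (constant-flow equation of motion).
Only the elastic term changes: ΔPIP = ΔVt / C = (410 − 545) / 60.6 = -2.228 cmH2O.
Original PIP = 545/60.6 + 7.5×0.9333 + 2 = 17.993 cmH2O; new PIP = 17.993 + (-2.228) = 15.765 cmH2O.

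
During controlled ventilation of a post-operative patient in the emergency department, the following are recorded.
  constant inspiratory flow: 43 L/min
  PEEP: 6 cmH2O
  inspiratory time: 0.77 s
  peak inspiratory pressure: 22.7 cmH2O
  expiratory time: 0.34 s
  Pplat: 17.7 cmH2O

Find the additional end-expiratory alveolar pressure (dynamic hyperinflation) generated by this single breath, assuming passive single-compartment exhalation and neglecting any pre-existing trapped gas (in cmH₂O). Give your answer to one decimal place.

Flow: 43 L/min ÷ 60 = 0.7167 L/s.
Vt = flow × Ti = 0.7167 L/s × 0.77 s × 1000 mL/L = 551.86 mL.
R = (PIP − Pplat)/V̇ = (22.7 − 17.7) / 0.7167 = 5.0/0.7167 = 6.976 cmH2O·s/L.
C = Vt/(Pplat − PEEP) = 551.86 / (17.7 − 6) = 551.86/11.7 = 47.168 mL/cmH2O.
τ = R × C = 6.976 × 0.04717 L/cmH2O = 0.3291 s.
Fraction remaining = e^(−Te/τ) = e^(−0.34/0.3291) = 0.3559; trapped volume = 551.86 × 0.3559 = 196.41 mL.
Additional alveolar pressure from trapping ≈ V_trapped / C = 196.41 / 47.168 = 4.164 cmH2O.

4.2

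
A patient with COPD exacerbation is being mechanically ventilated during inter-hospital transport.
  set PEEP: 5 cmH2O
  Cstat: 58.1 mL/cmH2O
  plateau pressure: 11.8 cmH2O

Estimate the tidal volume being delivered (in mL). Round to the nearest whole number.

Vt = Cstat × (Pplat − PEEP) = 58.1 × (11.8 − 5) = 58.1 × 6.8 = 395.08 mL.

395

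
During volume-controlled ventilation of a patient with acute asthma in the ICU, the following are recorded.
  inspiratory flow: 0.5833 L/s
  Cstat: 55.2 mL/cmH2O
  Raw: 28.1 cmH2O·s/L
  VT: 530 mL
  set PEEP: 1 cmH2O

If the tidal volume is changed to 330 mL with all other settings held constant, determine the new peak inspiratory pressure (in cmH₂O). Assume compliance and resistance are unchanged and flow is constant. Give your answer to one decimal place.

23.4

PIP = Vt/C + R·V̇ + PEEP (constant-flow equation of motion).
Only the elastic term changes: ΔPIP = ΔVt / C = (330 − 530) / 55.2 = -3.623 cmH2O.
Original PIP = 530/55.2 + 28.1×0.5833 + 1 = 26.992 cmH2O; new PIP = 26.992 + (-3.623) = 23.369 cmH2O.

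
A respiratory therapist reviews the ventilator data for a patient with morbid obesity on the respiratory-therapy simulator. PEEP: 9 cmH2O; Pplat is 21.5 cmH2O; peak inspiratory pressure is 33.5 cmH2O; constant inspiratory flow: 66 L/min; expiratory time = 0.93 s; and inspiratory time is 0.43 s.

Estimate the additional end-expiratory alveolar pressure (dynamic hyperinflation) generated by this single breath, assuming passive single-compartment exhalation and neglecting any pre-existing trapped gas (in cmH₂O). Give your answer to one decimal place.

Flow: 66 L/min ÷ 60 = 1.1 L/s.
Vt = flow × Ti = 1.1 L/s × 0.43 s × 1000 mL/L = 473.0 mL.
R = (PIP − Pplat)/V̇ = (33.5 − 21.5) / 1.1 = 12.0/1.1 = 10.909 cmH2O·s/L.
C = Vt/(Pplat − PEEP) = 473.0 / (21.5 − 9) = 473.0/12.5 = 37.84 mL/cmH2O.
τ = R × C = 10.909 × 0.03784 L/cmH2O = 0.4128 s.
Fraction remaining = e^(−Te/τ) = e^(−0.93/0.4128) = 0.1051; trapped volume = 473.0 × 0.1051 = 49.712 mL.
Additional alveolar pressure from trapping ≈ V_trapped / C = 49.712 / 37.84 = 1.314 cmH2O.

1.3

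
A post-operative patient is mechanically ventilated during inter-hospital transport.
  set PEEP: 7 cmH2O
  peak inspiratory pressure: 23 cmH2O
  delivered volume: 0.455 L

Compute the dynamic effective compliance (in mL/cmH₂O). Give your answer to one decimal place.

Dynamic compliance = Vt / (PIP − PEEP) = 455 / (23 − 7) = 455 / 16.0 = 28.438 mL/cmH2O.

28.4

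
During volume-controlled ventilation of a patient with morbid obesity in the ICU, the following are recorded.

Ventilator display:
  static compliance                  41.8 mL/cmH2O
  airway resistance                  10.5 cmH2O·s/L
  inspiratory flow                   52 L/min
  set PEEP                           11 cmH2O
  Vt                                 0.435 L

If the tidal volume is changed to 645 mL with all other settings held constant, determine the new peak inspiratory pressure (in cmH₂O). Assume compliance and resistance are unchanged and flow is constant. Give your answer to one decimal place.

35.5

Flow: 52 L/min ÷ 60 = 0.8667 L/s.
PIP = Vt/C + R·V̇ + PEEP (constant-flow equation of motion).
Only the elastic term changes: ΔPIP = ΔVt / C = (645 − 435) / 41.8 = 5.024 cmH2O.
Original PIP = 435/41.8 + 10.5×0.8667 + 11 = 30.507 cmH2O; new PIP = 30.507 + (5.024) = 35.531 cmH2O.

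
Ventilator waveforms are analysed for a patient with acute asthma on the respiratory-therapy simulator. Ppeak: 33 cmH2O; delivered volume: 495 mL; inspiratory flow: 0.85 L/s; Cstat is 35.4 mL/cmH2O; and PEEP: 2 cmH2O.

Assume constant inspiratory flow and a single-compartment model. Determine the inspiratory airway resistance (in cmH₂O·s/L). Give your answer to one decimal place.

Equation of motion (constant flow): PIP = Vt/C + R·V̇ + PEEP.
R·V̇ = PIP − Vt/C − PEEP = 33 − 495/35.4 − 2 = 33 − 13.983 − 2 = 17.017 cmH2O.
R = 17.017 / 0.85 = 20.02 cmH2O·s/L.

20.0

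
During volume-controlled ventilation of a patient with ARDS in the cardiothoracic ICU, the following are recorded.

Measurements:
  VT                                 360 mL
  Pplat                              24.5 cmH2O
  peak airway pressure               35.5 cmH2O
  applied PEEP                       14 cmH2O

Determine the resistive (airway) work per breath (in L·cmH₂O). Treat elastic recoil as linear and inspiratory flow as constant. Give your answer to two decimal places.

3.96

With constant inspiratory flow the resistive pressure is constant at PIP − Pplat = 35.5 − 24.5 = 11.0 cmH2O, so resistive work = 11.0 × 0.360 = 3.96 L·cmH2O.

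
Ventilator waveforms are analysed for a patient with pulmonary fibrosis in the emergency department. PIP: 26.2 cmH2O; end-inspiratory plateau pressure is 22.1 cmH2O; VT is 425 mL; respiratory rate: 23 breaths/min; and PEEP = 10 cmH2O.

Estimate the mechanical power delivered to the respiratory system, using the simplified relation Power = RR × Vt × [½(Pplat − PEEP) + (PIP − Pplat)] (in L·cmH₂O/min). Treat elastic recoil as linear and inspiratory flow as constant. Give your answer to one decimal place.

Per-breath work = Vt × [½(Pplat−PEEP) + (PIP−Pplat)] = 0.425 × [0.5×12.1 + 4.1] = 0.425 × 10.15 = 4.314 L·cmH2O.
Power = 23 × 4.314 = 99.222 L·cmH2O/min.

99.2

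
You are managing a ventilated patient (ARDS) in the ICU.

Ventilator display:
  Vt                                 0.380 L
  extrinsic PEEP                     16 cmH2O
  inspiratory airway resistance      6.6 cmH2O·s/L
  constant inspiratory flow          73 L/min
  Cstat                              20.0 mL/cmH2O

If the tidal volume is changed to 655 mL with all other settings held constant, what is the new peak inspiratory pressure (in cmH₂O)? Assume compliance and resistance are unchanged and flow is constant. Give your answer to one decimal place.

Flow: 73 L/min ÷ 60 = 1.2167 L/s.
PIP = Vt/C + R·V̇ + PEEP (constant-flow equation of motion).
Only the elastic term changes: ΔPIP = ΔVt / C = (655 − 380) / 20.0 = 13.75 cmH2O.
Original PIP = 380/20.0 + 6.6×1.2167 + 16 = 43.03 cmH2O; new PIP = 43.03 + (13.75) = 56.78 cmH2O.

56.8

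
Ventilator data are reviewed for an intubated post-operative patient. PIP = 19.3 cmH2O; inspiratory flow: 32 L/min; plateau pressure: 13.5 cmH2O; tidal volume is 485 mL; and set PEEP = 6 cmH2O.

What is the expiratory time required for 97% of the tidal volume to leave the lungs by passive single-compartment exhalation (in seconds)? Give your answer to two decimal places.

Flow: 32 L/min ÷ 60 = 0.5333 L/s.
R = (PIP − Pplat)/V̇ = (19.3 − 13.5) / 0.5333 = 5.8/0.5333 = 10.876 cmH2O·s/L.
C = Vt/(Pplat − PEEP) = 485.0 / (13.5 − 6) = 485.0/7.5 = 64.667 mL/cmH2O.
τ = R × C = 10.876 × 0.06467 L/cmH2O = 0.7034 s.
t = −τ·ln(1 − 0.97) = −0.7034·ln(0.03) = 2.467 s.

2.47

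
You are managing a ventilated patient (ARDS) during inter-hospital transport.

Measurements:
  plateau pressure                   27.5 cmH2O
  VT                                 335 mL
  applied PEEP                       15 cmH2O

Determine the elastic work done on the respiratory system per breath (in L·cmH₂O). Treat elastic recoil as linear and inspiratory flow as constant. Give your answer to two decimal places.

2.09

Elastic work ≈ ½ × (Pplat − PEEP) × Vt = 0.5 × (27.5 − 15) × 0.335 L = 0.5 × 12.5 × 0.335 = 2.094 L·cmH2O.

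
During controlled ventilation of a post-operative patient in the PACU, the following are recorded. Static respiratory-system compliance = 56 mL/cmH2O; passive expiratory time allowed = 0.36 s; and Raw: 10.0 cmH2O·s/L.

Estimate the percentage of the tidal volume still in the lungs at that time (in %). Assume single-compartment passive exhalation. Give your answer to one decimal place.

τ = R × C = 10.0 × 56 mL/cmH2O = 10.0 × 0.056 L/cmH2O = 0.56 s.
Passive exhalation: V(t)/V₀ = e^(−t/τ) = e^(−0.36/0.56) = 0.5258.
Fraction remaining = 0.5258 → 52.58%.

52.6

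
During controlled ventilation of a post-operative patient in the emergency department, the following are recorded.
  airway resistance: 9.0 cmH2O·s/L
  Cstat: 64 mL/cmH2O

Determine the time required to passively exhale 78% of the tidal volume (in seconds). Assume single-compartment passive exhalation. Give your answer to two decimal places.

0.87

τ = R × C = 9.0 × 64 mL/cmH2O = 9.0 × 0.064 L/cmH2O = 0.576 s.
Exhaled fraction f = 1 − e^(−t/τ) → t = −τ·ln(1 − f) = −0.576·ln(0.22) = 0.8721 s.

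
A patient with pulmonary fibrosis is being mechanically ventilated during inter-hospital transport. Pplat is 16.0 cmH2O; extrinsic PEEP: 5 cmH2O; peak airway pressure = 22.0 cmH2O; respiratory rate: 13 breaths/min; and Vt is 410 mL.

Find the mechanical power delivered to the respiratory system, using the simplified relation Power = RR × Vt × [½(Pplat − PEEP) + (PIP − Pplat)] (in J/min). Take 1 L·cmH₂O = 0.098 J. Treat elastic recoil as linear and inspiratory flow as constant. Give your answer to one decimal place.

6.0

Per-breath work = Vt × [½(Pplat−PEEP) + (PIP−Pplat)] = 0.410 × [0.5×11.0 + 6.0] = 0.410 × 11.5 = 4.715 L·cmH2O.
Power = 13 × 4.715 = 61.295 L·cmH2O/min.
× 0.098 J/(L·cmH2O) → 6.007 J/min.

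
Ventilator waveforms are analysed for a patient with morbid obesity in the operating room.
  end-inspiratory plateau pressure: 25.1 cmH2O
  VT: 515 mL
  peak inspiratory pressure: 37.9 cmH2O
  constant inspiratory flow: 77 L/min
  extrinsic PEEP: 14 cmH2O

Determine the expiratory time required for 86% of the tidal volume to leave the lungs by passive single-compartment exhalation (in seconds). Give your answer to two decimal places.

Flow: 77 L/min ÷ 60 = 1.2833 L/s.
R = (PIP − Pplat)/V̇ = (37.9 − 25.1) / 1.2833 = 12.8/1.2833 = 9.974 cmH2O·s/L.
C = Vt/(Pplat − PEEP) = 515.0 / (25.1 − 14) = 515.0/11.1 = 46.396 mL/cmH2O.
τ = R × C = 9.974 × 0.0464 L/cmH2O = 0.4628 s.
t = −τ·ln(1 − 0.86) = −0.4628·ln(0.14) = 0.9099 s.

0.91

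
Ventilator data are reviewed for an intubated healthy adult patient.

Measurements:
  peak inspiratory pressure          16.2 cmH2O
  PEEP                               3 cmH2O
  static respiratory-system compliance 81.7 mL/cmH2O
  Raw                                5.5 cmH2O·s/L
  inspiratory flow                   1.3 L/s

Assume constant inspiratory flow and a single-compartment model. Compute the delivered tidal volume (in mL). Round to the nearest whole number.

494

Equation of motion (constant flow): PIP = Vt/C + R·V̇ + PEEP.
Vt/C = PIP − R·V̇ − PEEP = 16.2 − 7.15 − 3 = 6.05 cmH2O.
Vt = C × 6.05 = 81.7 × 6.05 = 494.29 mL.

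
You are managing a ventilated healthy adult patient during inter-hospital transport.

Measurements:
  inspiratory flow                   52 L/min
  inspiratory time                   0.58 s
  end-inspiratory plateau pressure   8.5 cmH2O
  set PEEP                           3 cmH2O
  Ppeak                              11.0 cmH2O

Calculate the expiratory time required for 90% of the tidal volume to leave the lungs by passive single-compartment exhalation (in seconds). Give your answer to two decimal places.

Flow: 52 L/min ÷ 60 = 0.8667 L/s.
Vt = flow × Ti = 0.8667 L/s × 0.58 s × 1000 mL/L = 502.69 mL.
R = (PIP − Pplat)/V̇ = (11.0 − 8.5) / 0.8667 = 2.5/0.8667 = 2.885 cmH2O·s/L.
C = Vt/(Pplat − PEEP) = 502.69 / (8.5 − 3) = 502.69/5.5 = 91.398 mL/cmH2O.
τ = R × C = 2.885 × 0.0914 L/cmH2O = 0.2637 s.
t = −τ·ln(1 − 0.90) = −0.2637·ln(0.1) = 0.6072 s.

0.61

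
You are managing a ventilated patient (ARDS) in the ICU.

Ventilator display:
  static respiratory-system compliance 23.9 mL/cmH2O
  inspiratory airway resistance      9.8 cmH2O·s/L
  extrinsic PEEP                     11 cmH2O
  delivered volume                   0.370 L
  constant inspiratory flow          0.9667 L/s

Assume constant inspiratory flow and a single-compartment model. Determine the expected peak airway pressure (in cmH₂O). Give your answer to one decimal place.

36.0

Equation of motion (constant flow): PIP = Vt/C + R·V̇ + PEEP.
PIP = 370/23.9 + 9.8×0.9667 + 11 = 15.481 + 9.474 + 11 = 35.955 cmH2O.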